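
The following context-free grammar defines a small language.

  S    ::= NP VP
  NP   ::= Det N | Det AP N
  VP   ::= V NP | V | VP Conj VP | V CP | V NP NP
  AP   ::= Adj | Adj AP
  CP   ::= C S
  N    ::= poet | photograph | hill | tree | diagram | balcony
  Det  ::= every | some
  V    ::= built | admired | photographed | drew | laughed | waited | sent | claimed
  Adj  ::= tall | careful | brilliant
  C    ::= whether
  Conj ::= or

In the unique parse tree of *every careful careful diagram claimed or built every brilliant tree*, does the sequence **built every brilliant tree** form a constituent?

Yes

[S [NP [Det every] [AP [Adj careful] [AP [Adj careful]]] [N diagram]] [VP [VP [V claimed]] [Conj or] [VP [V built] [NP [Det every] [AP [Adj brilliant]] [N tree]]]]]
The words 'built every brilliant tree' are exhaustively dominated by a single VP node (built by VP → V NP), so they form a constituent.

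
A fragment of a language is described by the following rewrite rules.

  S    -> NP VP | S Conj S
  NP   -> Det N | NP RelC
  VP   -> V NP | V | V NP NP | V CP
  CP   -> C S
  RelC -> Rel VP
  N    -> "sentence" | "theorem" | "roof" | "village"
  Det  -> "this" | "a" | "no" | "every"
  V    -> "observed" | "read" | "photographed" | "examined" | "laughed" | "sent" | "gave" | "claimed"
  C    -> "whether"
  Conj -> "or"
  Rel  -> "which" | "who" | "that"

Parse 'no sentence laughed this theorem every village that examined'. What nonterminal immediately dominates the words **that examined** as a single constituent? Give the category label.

[S [NP [Det no] [N sentence]] [VP [V laughed] [NP [Det this] [N theorem]] [NP [NP [Det every] [N village]] [RelC [Rel that] [VP [V examined]]]]]]
The span 'that examined' is the RelC node built by RelC → Rel VP.

RelC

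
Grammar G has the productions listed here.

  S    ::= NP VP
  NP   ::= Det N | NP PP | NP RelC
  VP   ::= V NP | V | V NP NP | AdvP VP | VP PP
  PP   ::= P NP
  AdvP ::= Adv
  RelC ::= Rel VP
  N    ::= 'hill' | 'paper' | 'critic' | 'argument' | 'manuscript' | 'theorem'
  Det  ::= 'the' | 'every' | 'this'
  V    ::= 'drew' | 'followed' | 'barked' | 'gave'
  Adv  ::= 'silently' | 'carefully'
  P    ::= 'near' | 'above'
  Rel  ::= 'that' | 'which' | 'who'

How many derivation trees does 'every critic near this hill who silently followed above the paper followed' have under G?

Two of the 7 distinct bracketings:
[S [NP [NP [Det every] [N critic]] [PP [P near] [NP [NP [NP [Det this] [N hill]] [RelC [Rel who] [VP [AdvP [Adv silently]] [VP [V followed]]]]] [PP [P above] [NP [Det the] [N paper]]]]]] [VP [V followed]]]
[S [NP [NP [Det every] [N critic]] [PP [P near] [NP [NP [Det this] [N hill]] [RelC [Rel who] [VP [AdvP [Adv silently]] [VP [VP [V followed]] [PP [P above] [NP [Det the] [N paper]]]]]]]]] [VP [V followed]]]
The difference turns on whether VP → VP PP is used at the relevant span, versus an alternative expansion of VP.

7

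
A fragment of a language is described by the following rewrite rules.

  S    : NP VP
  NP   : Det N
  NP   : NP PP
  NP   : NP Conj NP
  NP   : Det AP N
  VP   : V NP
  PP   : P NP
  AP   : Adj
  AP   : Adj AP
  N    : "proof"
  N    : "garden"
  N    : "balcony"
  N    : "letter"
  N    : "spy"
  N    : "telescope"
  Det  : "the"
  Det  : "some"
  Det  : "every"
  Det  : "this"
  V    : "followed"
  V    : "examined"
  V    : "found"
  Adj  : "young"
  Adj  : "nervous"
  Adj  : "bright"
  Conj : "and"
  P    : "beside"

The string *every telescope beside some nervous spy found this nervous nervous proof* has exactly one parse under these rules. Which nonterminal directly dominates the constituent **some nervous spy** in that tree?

PP

S
  NP
    NP
      Det: every
      N: telescope
    PP
      P: beside
      NP
        Det: some
        AP
          Adj: nervous
        N: spy
  VP
    V: found
    NP
      Det: this
      AP
        Adj: nervous
        AP
          Adj: nervous
      N: proof
The span 'some nervous spy' is the NP node built by NP → Det AP N.
Its mother is the PP built by PP → P NP.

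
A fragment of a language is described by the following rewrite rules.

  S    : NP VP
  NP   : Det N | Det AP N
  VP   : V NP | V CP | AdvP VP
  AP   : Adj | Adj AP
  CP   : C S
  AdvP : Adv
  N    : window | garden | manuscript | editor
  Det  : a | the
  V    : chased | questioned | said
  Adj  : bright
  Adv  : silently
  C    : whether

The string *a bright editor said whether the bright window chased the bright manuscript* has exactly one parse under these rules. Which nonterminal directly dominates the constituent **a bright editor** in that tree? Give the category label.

[S [NP [Det a] [AP [Adj bright]] [N editor]] [VP [V said] [CP [C whether] [S [NP [Det the] [AP [Adj bright]] [N window]] [VP [V chased] [NP [Det the] [AP [Adj bright]] [N manuscript]]]]]]]
The span 'a bright editor' is the NP node built by NP → Det AP N.
Its mother is the S built by S → NP VP.

S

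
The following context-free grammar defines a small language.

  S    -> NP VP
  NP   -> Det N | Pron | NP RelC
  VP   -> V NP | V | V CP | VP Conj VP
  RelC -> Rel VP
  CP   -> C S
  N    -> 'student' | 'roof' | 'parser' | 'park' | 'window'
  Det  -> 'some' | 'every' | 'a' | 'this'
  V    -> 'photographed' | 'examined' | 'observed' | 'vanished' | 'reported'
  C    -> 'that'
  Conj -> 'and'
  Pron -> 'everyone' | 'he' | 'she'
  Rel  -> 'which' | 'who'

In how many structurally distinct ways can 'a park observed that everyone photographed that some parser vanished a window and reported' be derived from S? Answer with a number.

Two of the 3 distinct bracketings:
[S [NP [Det a] [N park]] [VP [V observed] [CP [C that] [S [NP [Pron everyone]] [VP [V photographed] [CP [C that] [S [NP [Det some] [N parser]] [VP [VP [V vanished] [NP [Det a] [N window]]] [Conj and] [VP [V reported]]]]]]]]]]
[S [NP [Det a] [N park]] [VP [V observed] [CP [C that] [S [NP [Pron everyone]] [VP [VP [V photographed] [CP [C that] [S [NP [Det some] [N parser]] [VP [V vanished] [NP [Det a] [N window]]]]]] [Conj and] [VP [V reported]]]]]]]
The trees differ in how a recursive rule is bracketed over the same span.

3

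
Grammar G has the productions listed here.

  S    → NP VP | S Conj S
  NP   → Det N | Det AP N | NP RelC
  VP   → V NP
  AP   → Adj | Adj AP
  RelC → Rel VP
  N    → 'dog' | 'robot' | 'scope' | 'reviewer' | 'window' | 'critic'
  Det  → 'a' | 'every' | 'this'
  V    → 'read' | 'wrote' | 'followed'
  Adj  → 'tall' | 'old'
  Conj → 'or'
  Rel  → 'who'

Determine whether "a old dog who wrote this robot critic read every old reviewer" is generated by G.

Ungrammatical

An N word can never sit immediately before an N word in any string this grammar generates, so the substring 'robot critic' rules out a derivation.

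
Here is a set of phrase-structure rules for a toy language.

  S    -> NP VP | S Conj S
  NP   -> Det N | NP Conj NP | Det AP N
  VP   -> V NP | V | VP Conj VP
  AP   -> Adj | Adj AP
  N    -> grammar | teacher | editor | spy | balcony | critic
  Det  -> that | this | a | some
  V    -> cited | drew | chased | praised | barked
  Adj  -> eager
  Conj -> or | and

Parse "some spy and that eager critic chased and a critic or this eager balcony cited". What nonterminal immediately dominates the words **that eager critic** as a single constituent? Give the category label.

NP

S
  S
    NP
      NP
        Det: some
        N: spy
      Conj: and
      NP
        Det: that
        AP
          Adj: eager
        N: critic
    VP
      V: chased
  Conj: and
  S
    NP
      NP
        Det: a
        N: critic
      Conj: or
      NP
        Det: this
        AP
          Adj: eager
        N: balcony
    VP
      V: cited
The span 'that eager critic' is the NP node built by NP → Det AP N.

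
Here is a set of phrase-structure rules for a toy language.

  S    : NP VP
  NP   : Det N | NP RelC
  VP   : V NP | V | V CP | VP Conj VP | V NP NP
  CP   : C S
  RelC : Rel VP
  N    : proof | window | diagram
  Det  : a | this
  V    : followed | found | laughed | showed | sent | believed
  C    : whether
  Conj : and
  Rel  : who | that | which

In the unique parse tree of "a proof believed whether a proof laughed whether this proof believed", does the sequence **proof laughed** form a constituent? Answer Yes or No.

No

[S [NP [Det a] [N proof]] [VP [V believed] [CP [C whether] [S [NP [Det a] [N proof]] [VP [V laughed] [CP [C whether] [S [NP [Det this] [N proof]] [VP [V believed]]]]]]]]]
The smallest constituent containing 'proof laughed' is the S spanning 'a proof laughed whether this proof believed'; no single node in the tree dominates exactly the given words.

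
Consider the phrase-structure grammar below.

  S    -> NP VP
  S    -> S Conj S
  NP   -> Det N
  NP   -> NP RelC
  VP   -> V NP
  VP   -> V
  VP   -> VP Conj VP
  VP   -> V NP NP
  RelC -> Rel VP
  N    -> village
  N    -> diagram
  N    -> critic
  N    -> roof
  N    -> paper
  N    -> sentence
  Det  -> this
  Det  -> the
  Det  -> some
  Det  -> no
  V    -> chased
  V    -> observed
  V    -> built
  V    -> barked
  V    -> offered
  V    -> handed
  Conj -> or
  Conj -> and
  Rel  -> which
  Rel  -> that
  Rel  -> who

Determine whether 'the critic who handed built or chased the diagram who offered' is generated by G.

Grammatical

S
  NP
    NP
      Det: the
      N: critic
    RelC
      Rel: who
      VP
        V: handed
  VP
    VP
      V: built
    Conj: or
    VP
      V: chased
      NP
        NP
          Det: the
          N: diagram
        RelC
          Rel: who
          VP
            V: offered
The bracketing above is licensed at every node by one of the given productions, with S at the root.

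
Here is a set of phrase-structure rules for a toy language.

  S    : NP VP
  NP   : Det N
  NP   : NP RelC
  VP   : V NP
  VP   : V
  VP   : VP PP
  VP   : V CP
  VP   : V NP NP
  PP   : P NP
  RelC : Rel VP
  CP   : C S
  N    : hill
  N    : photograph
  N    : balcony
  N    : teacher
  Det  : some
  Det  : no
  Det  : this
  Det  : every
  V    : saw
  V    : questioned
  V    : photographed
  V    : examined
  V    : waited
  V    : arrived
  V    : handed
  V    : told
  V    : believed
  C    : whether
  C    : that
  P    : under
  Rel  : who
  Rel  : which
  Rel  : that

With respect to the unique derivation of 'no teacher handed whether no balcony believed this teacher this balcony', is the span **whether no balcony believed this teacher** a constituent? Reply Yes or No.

No

[S [NP [Det no] [N teacher]] [VP [V handed] [CP [C whether] [S [NP [Det no] [N balcony]] [VP [V believed] [NP [Det this] [N teacher]] [NP [Det this] [N balcony]]]]]]]
The smallest constituent containing 'whether no balcony believed this teacher' is the CP spanning 'whether no balcony believed this teacher this balcony'; no single node in the tree dominates exactly the given words.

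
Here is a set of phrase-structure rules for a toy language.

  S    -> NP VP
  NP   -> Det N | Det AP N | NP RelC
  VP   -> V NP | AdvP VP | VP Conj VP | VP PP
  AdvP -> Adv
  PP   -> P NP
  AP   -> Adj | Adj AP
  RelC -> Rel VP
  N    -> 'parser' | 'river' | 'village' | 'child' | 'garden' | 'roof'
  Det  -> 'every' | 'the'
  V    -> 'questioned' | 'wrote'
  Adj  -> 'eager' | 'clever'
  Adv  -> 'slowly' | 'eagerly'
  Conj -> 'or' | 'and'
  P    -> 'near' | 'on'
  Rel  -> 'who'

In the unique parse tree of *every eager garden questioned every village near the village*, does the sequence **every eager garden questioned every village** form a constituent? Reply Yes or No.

No

[S [NP [Det every] [AP [Adj eager]] [N garden]] [VP [VP [V questioned] [NP [Det every] [N village]]] [PP [P near] [NP [Det the] [N village]]]]]
The smallest constituent containing 'every eager garden questioned every village' is the S spanning 'every eager garden questioned every village near the village'; no single node in the tree dominates exactly the given words.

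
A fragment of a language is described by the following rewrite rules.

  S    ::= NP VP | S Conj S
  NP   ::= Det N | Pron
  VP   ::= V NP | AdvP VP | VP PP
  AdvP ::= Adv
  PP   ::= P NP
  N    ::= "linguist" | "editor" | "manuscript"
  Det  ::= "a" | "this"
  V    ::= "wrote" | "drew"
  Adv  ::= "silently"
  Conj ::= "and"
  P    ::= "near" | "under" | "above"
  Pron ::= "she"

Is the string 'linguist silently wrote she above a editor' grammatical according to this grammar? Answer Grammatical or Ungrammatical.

Ungrammatical

For S → NP VP, no prefix of the string parses as an NP. The alternative S rule S → S Conj S likewise has no satisfying split.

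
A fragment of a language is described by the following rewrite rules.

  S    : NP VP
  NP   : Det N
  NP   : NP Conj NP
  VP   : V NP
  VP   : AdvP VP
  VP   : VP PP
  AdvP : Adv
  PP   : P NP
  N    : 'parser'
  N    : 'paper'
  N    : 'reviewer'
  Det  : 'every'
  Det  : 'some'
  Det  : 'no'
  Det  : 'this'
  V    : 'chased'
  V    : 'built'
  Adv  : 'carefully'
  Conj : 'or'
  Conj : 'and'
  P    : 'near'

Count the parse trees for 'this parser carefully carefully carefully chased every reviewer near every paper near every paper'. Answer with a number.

10

Two of the 10 distinct bracketings:
[S [NP [Det this] [N parser]] [VP [AdvP [Adv carefully]] [VP [AdvP [Adv carefully]] [VP [AdvP [Adv carefully]] [VP [VP [VP [V chased] [NP [Det every] [N reviewer]]] [PP [P near] [NP [Det every] [N paper]]]] [PP [P near] [NP [Det every] [N paper]]]]]]]]
[S [NP [Det this] [N parser]] [VP [AdvP [Adv carefully]] [VP [AdvP [Adv carefully]] [VP [VP [AdvP [Adv carefully]] [VP [VP [V chased] [NP [Det every] [N reviewer]]] [PP [P near] [NP [Det every] [N paper]]]]] [PP [P near] [NP [Det every] [N paper]]]]]]]
The trees differ in how a recursive rule is bracketed over the same span.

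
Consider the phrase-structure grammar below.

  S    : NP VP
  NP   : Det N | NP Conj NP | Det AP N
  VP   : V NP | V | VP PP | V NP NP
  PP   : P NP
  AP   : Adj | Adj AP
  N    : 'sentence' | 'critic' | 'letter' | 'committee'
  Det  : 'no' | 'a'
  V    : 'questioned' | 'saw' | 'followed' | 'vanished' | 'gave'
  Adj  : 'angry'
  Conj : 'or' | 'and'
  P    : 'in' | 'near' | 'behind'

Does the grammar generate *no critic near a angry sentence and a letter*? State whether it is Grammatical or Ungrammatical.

For S → NP VP, the only prefix that parses as NP is 'no critic', but the remainder 'near a angry sentence and a letter' is not a VP under these rules.

Ungrammatical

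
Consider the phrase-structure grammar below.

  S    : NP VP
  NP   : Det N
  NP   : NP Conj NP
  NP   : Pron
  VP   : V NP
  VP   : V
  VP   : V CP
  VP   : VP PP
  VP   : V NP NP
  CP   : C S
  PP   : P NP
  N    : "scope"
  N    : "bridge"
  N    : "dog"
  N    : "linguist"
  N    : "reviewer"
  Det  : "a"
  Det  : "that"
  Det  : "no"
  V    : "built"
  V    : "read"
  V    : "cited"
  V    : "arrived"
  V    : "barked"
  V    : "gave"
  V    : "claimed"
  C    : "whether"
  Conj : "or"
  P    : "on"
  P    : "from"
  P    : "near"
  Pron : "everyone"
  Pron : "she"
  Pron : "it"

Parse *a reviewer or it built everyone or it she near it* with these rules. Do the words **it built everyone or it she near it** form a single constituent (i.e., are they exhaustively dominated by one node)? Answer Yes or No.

[S [NP [NP [Det a] [N reviewer]] [Conj or] [NP [Pron it]]] [VP [VP [V built] [NP [NP [Pron everyone]] [Conj or] [NP [Pron it]]] [NP [Pron she]]] [PP [P near] [NP [Pron it]]]]]
The smallest constituent containing 'it built everyone or it she near it' is the S spanning 'a reviewer or it built everyone or it she near it'; no single node in the tree dominates exactly the given words.

No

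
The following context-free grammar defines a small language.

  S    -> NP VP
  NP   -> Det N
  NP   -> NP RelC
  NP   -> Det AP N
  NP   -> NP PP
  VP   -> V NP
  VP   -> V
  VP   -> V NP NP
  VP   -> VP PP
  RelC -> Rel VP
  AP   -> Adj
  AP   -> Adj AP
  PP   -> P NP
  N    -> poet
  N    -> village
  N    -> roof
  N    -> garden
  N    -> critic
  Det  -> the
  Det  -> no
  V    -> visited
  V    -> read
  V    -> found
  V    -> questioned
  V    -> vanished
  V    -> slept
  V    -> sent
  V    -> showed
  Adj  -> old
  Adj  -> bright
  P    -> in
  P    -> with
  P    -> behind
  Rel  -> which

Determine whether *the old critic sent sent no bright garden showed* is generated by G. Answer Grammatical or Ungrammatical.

For S → NP VP, the only prefix that parses as NP is 'the old critic', but the remainder 'sent sent no bright garden showed' is not a VP under these rules.

Ungrammatical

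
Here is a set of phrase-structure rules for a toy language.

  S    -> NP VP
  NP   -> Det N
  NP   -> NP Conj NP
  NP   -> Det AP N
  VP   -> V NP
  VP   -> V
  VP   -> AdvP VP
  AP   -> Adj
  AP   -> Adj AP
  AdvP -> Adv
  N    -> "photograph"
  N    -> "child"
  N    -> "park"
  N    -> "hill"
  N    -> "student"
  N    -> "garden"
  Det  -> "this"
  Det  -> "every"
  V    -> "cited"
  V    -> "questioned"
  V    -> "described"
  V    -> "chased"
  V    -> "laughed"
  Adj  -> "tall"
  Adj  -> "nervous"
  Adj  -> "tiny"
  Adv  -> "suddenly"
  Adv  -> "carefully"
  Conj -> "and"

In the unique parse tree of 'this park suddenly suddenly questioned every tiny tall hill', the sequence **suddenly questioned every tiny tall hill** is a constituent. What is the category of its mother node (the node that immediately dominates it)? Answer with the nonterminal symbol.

S
  NP
    Det: this
    N: park
  VP
    AdvP
      Adv: suddenly
    VP
      AdvP
        Adv: suddenly
      VP
        V: questioned
        NP
          Det: every
          AP
            Adj: tiny
            AP
              Adj: tall
          N: hill
The span 'suddenly questioned every tiny tall hill' is the VP node built by VP → AdvP VP.
Its mother is the VP built by VP → AdvP VP.

VP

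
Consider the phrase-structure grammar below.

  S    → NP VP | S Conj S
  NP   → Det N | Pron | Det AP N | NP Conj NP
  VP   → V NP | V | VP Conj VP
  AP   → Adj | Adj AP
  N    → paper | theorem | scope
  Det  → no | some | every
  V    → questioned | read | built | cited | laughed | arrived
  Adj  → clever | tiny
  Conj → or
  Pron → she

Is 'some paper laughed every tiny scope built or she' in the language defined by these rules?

Ungrammatical

For S → NP VP, the only prefix that parses as NP is 'some paper', but the remainder 'laughed every tiny scope built or she' is not a VP under these rules. The alternative S rule S → S Conj S likewise has no satisfying split.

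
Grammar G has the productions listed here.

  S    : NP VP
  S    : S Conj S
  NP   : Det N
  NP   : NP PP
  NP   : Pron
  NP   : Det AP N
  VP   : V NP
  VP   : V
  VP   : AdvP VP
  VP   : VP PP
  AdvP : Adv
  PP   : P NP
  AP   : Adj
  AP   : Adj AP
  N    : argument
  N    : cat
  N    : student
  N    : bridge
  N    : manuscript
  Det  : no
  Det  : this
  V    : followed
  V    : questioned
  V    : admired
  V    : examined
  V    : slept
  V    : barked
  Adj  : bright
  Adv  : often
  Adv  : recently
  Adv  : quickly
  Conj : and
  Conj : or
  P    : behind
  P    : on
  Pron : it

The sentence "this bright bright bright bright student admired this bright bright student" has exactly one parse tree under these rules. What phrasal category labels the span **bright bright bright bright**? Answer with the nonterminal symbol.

AP

[S [NP [Det this] [AP [Adj bright] [AP [Adj bright] [AP [Adj bright] [AP [Adj bright]]]]] [N student]] [VP [V admired] [NP [Det this] [AP [Adj bright] [AP [Adj bright]]] [N student]]]]
The span 'bright bright bright bright' is the AP node built by AP → Adj AP.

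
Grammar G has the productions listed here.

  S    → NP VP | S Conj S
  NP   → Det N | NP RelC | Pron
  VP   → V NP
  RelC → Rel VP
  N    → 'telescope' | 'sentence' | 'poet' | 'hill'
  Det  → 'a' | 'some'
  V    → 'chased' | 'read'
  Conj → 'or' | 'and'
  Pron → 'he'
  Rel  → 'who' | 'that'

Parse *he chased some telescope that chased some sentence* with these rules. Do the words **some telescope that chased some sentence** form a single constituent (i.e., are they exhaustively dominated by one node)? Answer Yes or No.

[S [NP [Pron he]] [VP [V chased] [NP [NP [Det some] [N telescope]] [RelC [Rel that] [VP [V chased] [NP [Det some] [N sentence]]]]]]]
The words 'some telescope that chased some sentence' are exhaustively dominated by a single NP node (built by NP → NP RelC), so they form a constituent.

Yes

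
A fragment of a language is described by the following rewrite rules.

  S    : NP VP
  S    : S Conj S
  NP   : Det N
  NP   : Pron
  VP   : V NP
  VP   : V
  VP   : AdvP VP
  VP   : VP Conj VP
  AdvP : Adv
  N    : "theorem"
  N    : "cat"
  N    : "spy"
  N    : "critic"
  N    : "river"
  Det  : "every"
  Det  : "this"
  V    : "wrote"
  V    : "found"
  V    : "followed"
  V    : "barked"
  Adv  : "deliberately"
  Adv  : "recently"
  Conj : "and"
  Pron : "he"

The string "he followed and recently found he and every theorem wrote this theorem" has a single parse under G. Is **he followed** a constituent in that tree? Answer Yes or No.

No

[S [S [NP [Pron he]] [VP [VP [V followed]] [Conj and] [VP [AdvP [Adv recently]] [VP [V found] [NP [Pron he]]]]]] [Conj and] [S [NP [Det every] [N theorem]] [VP [V wrote] [NP [Det this] [N theorem]]]]]
The smallest constituent containing 'he followed' is the S spanning 'he followed and recently found he'; no single node in the tree dominates exactly the given words.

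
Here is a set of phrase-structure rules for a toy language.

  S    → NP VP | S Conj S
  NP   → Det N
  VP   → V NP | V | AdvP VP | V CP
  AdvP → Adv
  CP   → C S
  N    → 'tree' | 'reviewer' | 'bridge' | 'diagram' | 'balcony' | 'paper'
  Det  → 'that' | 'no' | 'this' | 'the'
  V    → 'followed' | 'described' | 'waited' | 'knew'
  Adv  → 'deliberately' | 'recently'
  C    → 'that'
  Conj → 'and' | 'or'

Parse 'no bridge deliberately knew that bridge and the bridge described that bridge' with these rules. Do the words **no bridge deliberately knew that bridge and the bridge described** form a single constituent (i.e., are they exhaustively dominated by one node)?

No

[S [S [NP [Det no] [N bridge]] [VP [AdvP [Adv deliberately]] [VP [V knew] [NP [Det that] [N bridge]]]]] [Conj and] [S [NP [Det the] [N bridge]] [VP [V described] [NP [Det that] [N bridge]]]]]
The smallest constituent containing 'no bridge deliberately knew that bridge and the bridge described' is the S spanning 'no bridge deliberately knew that bridge and the bridge described that bridge'; no single node in the tree dominates exactly the given words.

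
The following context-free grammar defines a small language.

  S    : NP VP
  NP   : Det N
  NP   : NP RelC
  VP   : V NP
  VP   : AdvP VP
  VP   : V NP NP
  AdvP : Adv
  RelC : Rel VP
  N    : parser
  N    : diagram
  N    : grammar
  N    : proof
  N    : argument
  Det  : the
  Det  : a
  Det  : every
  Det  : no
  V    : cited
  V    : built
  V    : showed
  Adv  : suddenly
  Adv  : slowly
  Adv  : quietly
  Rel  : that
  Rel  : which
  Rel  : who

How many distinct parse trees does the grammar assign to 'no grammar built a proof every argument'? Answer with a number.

1

[S [NP [Det no] [N grammar]] [VP [V built] [NP [Det a] [N proof]] [NP [Det every] [N argument]]]]
No rule offers an alternative attachment or grouping for any span, so this is the only derivation.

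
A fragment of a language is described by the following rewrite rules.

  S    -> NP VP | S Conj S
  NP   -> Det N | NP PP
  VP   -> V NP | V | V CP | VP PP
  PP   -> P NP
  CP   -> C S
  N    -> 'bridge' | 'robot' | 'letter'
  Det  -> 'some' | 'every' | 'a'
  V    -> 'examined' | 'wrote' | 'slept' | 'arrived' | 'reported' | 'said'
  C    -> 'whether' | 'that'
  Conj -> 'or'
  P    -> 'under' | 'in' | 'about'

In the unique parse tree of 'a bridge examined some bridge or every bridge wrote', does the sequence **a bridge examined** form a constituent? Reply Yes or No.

No

[S [S [NP [Det a] [N bridge]] [VP [V examined] [NP [Det some] [N bridge]]]] [Conj or] [S [NP [Det every] [N bridge]] [VP [V wrote]]]]
The smallest constituent containing 'a bridge examined' is the S spanning 'a bridge examined some bridge'; no single node in the tree dominates exactly the given words.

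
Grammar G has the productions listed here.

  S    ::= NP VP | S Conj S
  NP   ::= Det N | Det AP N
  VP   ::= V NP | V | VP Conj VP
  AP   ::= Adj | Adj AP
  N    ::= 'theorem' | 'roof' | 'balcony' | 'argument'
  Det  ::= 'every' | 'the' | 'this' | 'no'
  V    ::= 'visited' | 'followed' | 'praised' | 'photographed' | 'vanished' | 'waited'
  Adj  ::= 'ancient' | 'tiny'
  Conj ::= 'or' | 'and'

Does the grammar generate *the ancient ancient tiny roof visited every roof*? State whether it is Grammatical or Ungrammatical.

[S [NP [Det the] [AP [Adj ancient] [AP [Adj ancient] [AP [Adj tiny]]]] [N roof]] [VP [V visited] [NP [Det every] [N roof]]]]
Each bracket corresponds to one application of a listed rule, so the string is derivable from S.

Grammatical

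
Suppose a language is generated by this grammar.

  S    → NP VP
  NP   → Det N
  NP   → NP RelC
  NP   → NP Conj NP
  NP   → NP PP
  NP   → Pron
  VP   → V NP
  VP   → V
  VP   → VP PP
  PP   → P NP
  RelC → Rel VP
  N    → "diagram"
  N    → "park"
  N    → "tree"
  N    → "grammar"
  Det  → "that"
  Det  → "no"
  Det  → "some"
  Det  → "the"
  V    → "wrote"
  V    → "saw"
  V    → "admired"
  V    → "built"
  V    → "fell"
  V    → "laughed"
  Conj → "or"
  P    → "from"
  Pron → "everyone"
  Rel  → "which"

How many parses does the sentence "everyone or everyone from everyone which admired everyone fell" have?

Two of the 5 distinct bracketings:
[S [NP [NP [NP [Pron everyone]] [Conj or] [NP [NP [Pron everyone]] [PP [P from] [NP [Pron everyone]]]]] [RelC [Rel which] [VP [V admired] [NP [Pron everyone]]]]] [VP [V fell]]]
[S [NP [NP [NP [NP [Pron everyone]] [Conj or] [NP [Pron everyone]]] [PP [P from] [NP [Pron everyone]]]] [RelC [Rel which] [VP [V admired] [NP [Pron everyone]]]]] [VP [V fell]]]
The trees differ in how a recursive rule is bracketed over the same span.

5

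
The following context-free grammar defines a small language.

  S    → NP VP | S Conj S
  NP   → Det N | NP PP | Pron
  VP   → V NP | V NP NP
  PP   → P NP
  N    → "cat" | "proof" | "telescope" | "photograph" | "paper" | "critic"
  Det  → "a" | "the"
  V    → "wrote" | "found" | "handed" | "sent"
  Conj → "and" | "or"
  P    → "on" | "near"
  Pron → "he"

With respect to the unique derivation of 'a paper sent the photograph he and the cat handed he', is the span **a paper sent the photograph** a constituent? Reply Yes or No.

No

[S [S [NP [Det a] [N paper]] [VP [V sent] [NP [Det the] [N photograph]] [NP [Pron he]]]] [Conj and] [S [NP [Det the] [N cat]] [VP [V handed] [NP [Pron he]]]]]
The smallest constituent containing 'a paper sent the photograph' is the S spanning 'a paper sent the photograph he'; no single node in the tree dominates exactly the given words.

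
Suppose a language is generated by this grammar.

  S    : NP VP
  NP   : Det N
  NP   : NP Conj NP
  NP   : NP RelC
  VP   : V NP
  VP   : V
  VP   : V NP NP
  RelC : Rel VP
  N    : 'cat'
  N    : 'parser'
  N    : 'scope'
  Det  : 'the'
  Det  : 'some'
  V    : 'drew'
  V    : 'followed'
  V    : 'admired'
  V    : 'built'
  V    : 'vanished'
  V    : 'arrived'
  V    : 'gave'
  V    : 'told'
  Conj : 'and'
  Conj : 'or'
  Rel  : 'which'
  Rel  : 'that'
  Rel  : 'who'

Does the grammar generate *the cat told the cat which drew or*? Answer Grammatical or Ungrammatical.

For S → NP VP, the only prefix that parses as NP is 'the cat', but the remainder 'told the cat which drew or' is not a VP under these rules.

Ungrammatical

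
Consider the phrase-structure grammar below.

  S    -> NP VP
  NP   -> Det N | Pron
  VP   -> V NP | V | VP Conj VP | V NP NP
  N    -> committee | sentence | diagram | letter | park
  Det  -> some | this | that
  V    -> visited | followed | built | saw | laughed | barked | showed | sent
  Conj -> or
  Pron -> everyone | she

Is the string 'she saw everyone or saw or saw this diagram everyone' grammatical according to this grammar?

Grammatical

[S [NP [Pron she]] [VP [VP [V saw] [NP [Pron everyone]]] [Conj or] [VP [VP [V saw]] [Conj or] [VP [V saw] [NP [Det this] [N diagram]] [NP [Pron everyone]]]]]]
Each bracket corresponds to one application of a listed rule, so the string is derivable from S.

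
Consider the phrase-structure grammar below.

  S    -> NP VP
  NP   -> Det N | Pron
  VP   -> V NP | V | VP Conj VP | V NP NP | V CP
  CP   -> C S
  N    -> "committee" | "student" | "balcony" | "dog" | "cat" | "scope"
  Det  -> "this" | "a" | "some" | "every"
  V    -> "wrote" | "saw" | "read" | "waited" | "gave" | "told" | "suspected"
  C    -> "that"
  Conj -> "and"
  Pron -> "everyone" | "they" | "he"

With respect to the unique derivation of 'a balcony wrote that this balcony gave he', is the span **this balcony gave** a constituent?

No

[S [NP [Det a] [N balcony]] [VP [V wrote] [CP [C that] [S [NP [Det this] [N balcony]] [VP [V gave] [NP [Pron he]]]]]]]
The smallest constituent containing 'this balcony gave' is the S spanning 'this balcony gave he'; no single node in the tree dominates exactly the given words.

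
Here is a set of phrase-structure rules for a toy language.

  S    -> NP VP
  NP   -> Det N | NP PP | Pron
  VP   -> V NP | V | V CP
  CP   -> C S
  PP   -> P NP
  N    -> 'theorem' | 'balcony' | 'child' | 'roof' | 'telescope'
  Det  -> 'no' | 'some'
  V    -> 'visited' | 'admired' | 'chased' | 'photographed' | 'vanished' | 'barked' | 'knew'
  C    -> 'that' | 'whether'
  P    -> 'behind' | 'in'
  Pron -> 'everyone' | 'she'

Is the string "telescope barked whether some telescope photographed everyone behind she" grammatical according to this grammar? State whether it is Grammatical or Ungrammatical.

Ungrammatical

For S → NP VP, no prefix of the string parses as an NP.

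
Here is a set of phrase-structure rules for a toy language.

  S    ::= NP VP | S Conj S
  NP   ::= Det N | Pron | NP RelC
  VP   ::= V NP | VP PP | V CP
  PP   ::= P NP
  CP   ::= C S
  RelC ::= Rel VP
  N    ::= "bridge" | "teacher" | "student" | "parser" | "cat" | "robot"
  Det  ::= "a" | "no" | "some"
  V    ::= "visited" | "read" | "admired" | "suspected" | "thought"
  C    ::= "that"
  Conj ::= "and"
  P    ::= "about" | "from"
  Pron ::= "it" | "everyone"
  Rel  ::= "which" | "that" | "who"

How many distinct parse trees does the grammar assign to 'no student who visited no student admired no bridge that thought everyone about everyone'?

2

The two bracketings:
[S [NP [NP [Det no] [N student]] [RelC [Rel who] [VP [V visited] [NP [Det no] [N student]]]]] [VP [V admired] [NP [NP [Det no] [N bridge]] [RelC [Rel that] [VP [VP [V thought] [NP [Pron everyone]]] [PP [P about] [NP [Pron everyone]]]]]]]]
[S [NP [NP [Det no] [N student]] [RelC [Rel who] [VP [V visited] [NP [Det no] [N student]]]]] [VP [VP [V admired] [NP [NP [Det no] [N bridge]] [RelC [Rel that] [VP [V thought] [NP [Pron everyone]]]]]] [PP [P about] [NP [Pron everyone]]]]]
The trees differ in how a recursive rule is bracketed over the same span.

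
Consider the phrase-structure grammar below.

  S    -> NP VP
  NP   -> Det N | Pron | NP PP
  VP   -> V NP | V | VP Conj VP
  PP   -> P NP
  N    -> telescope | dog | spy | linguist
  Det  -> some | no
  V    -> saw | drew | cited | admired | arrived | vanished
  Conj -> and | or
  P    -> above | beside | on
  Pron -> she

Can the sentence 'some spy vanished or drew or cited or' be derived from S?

Ungrammatical

For S → NP VP, the only prefix that parses as NP is 'some spy', but the remainder 'vanished or drew or cited or' is not a VP under these rules.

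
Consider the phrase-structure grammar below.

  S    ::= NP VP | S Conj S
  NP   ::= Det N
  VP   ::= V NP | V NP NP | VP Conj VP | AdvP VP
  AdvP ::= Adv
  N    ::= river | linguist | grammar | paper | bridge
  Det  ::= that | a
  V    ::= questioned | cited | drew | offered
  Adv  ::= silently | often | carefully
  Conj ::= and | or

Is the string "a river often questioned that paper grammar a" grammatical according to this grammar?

An N word can never sit immediately before an N word in any string this grammar generates, so the substring 'paper grammar' rules out a derivation.

Ungrammatical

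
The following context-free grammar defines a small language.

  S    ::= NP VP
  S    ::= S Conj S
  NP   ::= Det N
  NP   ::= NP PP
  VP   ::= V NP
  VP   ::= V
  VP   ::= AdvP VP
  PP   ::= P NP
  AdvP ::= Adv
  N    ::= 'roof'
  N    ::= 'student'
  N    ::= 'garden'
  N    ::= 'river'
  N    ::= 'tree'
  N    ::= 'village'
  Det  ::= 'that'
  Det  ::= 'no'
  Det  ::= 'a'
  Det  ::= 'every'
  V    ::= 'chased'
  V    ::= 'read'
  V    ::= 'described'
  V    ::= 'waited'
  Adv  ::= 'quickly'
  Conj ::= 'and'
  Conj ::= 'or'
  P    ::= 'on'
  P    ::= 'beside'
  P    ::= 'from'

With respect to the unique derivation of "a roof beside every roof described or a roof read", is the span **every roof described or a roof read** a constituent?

No

[S [S [NP [NP [Det a] [N roof]] [PP [P beside] [NP [Det every] [N roof]]]] [VP [V described]]] [Conj or] [S [NP [Det a] [N roof]] [VP [V read]]]]
The smallest constituent containing 'every roof described or a roof read' is the S spanning 'a roof beside every roof described or a roof read'; no single node in the tree dominates exactly the given words.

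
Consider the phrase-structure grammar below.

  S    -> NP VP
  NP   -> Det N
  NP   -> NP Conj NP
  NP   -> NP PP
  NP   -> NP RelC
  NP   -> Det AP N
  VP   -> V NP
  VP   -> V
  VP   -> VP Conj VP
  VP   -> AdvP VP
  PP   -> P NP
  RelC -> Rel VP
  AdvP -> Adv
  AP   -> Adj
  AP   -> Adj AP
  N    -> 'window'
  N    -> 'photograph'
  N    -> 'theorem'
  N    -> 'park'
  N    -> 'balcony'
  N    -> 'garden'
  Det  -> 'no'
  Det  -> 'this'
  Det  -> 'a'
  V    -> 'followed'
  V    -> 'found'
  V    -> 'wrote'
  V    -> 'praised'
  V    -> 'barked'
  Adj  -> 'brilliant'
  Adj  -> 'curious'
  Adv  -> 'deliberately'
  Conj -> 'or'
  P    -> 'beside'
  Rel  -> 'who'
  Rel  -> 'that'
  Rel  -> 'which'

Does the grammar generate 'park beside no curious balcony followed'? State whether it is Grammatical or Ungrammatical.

For S → NP VP, no prefix of the string parses as an NP.

Ungrammatical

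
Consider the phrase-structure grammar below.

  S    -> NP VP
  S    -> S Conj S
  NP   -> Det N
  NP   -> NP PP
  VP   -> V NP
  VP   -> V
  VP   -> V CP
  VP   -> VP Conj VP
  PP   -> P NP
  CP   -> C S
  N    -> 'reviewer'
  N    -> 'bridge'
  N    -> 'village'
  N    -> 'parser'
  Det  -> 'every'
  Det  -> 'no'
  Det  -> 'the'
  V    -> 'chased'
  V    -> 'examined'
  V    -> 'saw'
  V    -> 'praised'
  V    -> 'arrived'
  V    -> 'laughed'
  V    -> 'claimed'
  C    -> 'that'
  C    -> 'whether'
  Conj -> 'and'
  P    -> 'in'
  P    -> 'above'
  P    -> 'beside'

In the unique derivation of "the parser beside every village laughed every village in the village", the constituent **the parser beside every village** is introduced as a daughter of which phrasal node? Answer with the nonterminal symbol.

S

[S [NP [NP [Det the] [N parser]] [PP [P beside] [NP [Det every] [N village]]]] [VP [V laughed] [NP [NP [Det every] [N village]] [PP [P in] [NP [Det the] [N village]]]]]]
The span 'the parser beside every village' is the NP node built by NP → NP PP.
Its mother is the S built by S → NP VP.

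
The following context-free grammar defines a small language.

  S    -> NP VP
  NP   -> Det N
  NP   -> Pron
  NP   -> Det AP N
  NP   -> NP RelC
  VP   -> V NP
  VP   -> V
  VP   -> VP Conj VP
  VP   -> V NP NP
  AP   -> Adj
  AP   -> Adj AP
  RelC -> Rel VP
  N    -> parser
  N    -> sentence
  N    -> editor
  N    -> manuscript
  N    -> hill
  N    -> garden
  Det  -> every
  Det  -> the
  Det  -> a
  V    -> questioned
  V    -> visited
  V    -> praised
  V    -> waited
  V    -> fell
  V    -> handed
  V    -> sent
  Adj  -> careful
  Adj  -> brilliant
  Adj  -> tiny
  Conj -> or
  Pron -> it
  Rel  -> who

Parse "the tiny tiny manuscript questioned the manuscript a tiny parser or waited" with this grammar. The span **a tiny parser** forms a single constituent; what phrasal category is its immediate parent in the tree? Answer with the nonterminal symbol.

VP

[S [NP [Det the] [AP [Adj tiny] [AP [Adj tiny]]] [N manuscript]] [VP [VP [V questioned] [NP [Det the] [N manuscript]] [NP [Det a] [AP [Adj tiny]] [N parser]]] [Conj or] [VP [V waited]]]]
The span 'a tiny parser' is the NP node built by NP → Det AP N.
Its mother is the VP built by VP → V NP NP.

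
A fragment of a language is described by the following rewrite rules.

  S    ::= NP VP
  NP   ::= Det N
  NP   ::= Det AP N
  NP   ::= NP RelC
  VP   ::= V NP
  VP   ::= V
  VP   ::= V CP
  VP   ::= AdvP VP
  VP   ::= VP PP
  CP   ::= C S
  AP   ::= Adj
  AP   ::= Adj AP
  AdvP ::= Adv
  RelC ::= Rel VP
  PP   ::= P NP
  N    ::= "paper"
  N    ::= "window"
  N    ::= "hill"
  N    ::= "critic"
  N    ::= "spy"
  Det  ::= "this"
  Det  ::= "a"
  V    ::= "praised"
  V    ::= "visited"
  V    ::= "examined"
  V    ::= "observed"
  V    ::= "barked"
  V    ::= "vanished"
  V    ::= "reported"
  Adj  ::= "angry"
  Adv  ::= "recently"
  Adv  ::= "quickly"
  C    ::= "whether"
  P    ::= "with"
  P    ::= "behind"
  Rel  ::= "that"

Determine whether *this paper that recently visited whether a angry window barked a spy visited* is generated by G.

Grammatical

[S [NP [NP [Det this] [N paper]] [RelC [Rel that] [VP [AdvP [Adv recently]] [VP [V visited] [CP [C whether] [S [NP [Det a] [AP [Adj angry]] [N window]] [VP [V barked] [NP [Det a] [N spy]]]]]]]]] [VP [V visited]]]
Each bracket corresponds to one application of a listed rule, so the string is derivable from S.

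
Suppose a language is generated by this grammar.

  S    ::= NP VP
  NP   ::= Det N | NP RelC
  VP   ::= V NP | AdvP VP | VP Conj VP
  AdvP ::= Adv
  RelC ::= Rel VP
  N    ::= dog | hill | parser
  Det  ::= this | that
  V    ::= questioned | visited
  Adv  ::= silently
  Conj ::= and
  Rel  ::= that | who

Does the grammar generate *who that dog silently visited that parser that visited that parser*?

A Rel word can never sit immediately before a Det/Rel word in any string this grammar generates, so the substring 'who that' rules out a derivation.

Ungrammatical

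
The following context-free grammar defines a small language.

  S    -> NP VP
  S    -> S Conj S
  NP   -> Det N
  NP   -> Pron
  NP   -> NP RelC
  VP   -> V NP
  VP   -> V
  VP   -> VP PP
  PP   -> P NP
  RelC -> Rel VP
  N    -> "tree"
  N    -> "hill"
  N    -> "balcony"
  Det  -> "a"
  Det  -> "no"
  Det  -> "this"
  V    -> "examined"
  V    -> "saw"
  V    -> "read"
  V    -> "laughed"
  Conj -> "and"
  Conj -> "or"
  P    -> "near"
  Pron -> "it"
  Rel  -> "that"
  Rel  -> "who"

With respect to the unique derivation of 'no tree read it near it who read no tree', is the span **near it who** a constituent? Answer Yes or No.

[S [NP [Det no] [N tree]] [VP [VP [V read] [NP [Pron it]]] [PP [P near] [NP [NP [Pron it]] [RelC [Rel who] [VP [V read] [NP [Det no] [N tree]]]]]]]]
The smallest constituent containing 'near it who' is the PP spanning 'near it who read no tree'; no single node in the tree dominates exactly the given words.

No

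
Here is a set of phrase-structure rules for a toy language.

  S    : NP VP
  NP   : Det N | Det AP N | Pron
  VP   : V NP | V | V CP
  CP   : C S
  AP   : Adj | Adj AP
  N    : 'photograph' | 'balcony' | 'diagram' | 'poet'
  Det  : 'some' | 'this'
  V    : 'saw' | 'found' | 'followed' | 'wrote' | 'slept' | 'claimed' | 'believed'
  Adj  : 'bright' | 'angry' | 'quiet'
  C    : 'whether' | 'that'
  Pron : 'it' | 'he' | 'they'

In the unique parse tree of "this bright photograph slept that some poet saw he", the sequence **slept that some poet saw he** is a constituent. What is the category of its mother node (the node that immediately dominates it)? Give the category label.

S
  NP
    Det: this
    AP
      Adj: bright
    N: photograph
  VP
    V: slept
    CP
      C: that
      S
        NP
          Det: some
          N: poet
        VP
          V: saw
          NP
            Pron: he
The span 'slept that some poet saw he' is the VP node built by VP → V CP.
Its mother is the S built by S → NP VP.

S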